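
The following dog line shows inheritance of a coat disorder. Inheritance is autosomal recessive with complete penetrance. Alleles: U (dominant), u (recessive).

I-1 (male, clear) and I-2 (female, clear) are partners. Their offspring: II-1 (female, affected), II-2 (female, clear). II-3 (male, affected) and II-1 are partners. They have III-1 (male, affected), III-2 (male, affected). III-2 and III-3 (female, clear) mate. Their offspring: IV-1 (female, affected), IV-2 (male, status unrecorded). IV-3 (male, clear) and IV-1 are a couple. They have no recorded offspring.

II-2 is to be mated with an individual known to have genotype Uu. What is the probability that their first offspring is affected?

1/6

I-1 is clear so carries U and passed u to II-1 (uu), so I-1 is Uu.
I-2 is clear so carries U and passed u to II-1 (uu), so I-2 is Uu.
II-2 is a clear offspring of I-1 (Uu) × I-2 (Uu), whose cross gives 1/4 UU : 1/2 Uu : 1/4 uu; conditioning on being clear, II-2 is UU with probability 1/3, Uu with probability 2/3.
Summing over parental genotype combinations, P(offspring is affected) = 2/3·1/4 = 1/6.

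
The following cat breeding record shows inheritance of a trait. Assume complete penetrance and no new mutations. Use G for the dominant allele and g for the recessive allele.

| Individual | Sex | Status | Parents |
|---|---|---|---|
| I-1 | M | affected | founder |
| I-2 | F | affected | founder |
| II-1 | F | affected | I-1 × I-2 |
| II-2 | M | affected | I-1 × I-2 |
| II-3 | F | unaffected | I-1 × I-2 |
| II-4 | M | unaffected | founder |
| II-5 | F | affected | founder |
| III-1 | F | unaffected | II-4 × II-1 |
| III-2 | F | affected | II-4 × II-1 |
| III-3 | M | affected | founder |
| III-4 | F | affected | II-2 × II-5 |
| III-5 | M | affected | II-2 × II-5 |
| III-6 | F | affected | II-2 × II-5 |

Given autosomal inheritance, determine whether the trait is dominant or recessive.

dominant

I-1 and I-2 are both affected yet have an unaffected child II-3. Under a recessive model two affected parents are homozygous and every child would be affected, so the trait cannot be recessive.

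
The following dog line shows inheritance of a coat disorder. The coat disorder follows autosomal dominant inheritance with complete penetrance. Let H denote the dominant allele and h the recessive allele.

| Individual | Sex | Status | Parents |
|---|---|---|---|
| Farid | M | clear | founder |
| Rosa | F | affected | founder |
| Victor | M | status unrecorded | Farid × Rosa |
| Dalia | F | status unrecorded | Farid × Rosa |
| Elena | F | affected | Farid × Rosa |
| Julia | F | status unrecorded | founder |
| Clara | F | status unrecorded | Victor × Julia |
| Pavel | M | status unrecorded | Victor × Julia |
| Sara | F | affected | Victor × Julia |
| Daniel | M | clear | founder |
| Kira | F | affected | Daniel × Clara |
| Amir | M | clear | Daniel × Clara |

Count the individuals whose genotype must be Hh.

3

Obligate heterozygotes: Elena is affected so carries H and received h from Farid (hh), so Elena is Hh; Clara passed H to Kira (Hh, whose h came from Daniel) and passed h to Amir (hh), so Clara is Hh; Kira is affected so carries H and received h from Daniel (hh), so Kira is Hh.
Every other individual is either homozygous by phenotype or has at least one consistent homozygous assignment, so the count is 3.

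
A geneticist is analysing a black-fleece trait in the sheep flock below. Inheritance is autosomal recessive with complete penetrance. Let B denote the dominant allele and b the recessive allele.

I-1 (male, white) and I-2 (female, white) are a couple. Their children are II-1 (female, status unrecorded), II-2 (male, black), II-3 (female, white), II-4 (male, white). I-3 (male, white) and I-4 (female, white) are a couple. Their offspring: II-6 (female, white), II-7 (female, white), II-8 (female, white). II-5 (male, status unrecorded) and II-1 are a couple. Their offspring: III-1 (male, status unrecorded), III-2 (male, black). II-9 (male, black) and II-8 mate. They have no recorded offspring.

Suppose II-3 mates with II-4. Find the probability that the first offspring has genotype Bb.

4/9

I-1 is white so carries B and passed b to II-2 (bb), so I-1 is Bb.
I-2 is white so carries B and passed b to II-2 (bb), so I-2 is Bb.
II-3 is a white offspring of I-1 (Bb) × I-2 (Bb), whose cross gives 1/4 BB : 1/2 Bb : 1/4 bb; conditioning on being white, II-3 is BB with probability 1/3, Bb with probability 2/3.
II-4 is a white offspring of I-1 (Bb) × I-2 (Bb), whose cross gives 1/4 BB : 1/2 Bb : 1/4 bb; conditioning on being white, II-4 is BB with probability 1/3, Bb with probability 2/3.
Summing over parental genotype combinations, P(offspring has genotype Bb) = 2/9·1/2 + 2/9·1/2 + 4/9·1/2 = 4/9.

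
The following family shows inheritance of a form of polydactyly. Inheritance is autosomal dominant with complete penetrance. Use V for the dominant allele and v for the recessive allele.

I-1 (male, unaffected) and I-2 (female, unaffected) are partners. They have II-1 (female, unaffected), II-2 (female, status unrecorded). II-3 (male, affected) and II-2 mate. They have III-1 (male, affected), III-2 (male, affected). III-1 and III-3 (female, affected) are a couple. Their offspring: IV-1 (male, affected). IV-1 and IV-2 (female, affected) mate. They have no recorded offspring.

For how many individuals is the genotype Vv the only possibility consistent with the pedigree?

Obligate heterozygotes: III-1 is affected so carries V and received v from II-2 (vv), so III-1 is Vv; III-2 is affected so carries V and received v from II-2 (vv), so III-2 is Vv.
Every other individual is either homozygous by phenotype or has at least one consistent homozygous assignment, so the count is 2.

2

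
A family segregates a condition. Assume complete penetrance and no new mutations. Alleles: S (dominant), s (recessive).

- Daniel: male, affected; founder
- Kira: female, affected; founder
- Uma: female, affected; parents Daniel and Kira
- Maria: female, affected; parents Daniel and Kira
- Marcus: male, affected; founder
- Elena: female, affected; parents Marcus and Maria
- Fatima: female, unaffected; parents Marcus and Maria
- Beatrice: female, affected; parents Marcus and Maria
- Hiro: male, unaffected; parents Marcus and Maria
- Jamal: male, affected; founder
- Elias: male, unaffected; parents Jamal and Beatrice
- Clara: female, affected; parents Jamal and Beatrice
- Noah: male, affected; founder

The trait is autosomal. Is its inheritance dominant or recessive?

Marcus and Maria are both affected yet have an unaffected child Fatima. Under a recessive model two affected parents are homozygous and every child would be affected, so the trait cannot be recessive.

dominant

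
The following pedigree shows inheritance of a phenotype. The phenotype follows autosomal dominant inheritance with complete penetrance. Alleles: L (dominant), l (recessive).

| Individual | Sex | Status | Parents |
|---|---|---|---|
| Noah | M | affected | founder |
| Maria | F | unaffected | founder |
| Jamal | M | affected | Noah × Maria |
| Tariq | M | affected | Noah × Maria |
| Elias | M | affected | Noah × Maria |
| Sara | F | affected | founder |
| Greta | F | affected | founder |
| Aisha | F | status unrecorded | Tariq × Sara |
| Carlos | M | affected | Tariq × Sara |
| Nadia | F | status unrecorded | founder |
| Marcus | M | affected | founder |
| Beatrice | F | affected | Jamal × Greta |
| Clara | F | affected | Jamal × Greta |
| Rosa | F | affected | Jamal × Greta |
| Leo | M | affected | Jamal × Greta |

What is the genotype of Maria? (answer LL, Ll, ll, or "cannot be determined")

ll

Maria is unaffected, so Maria is ll.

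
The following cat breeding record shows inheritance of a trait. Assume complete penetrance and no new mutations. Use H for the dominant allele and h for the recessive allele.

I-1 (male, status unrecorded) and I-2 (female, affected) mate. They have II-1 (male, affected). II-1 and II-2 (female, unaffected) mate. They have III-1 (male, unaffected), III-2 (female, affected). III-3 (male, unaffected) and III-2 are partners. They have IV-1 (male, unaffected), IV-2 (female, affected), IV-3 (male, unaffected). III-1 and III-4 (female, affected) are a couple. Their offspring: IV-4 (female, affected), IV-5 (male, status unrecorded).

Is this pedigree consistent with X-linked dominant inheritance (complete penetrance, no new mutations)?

Yes

A consistent assignment under X-linked dominant exists: I-1 X^H Y, I-2 X^H X^H, II-1 X^H Y, II-2 X^h X^h, III-1 X^h Y, III-2 X^H X^h, III-3 X^h Y, III-4 X^H X^H, IV-1 X^h Y, IV-2 X^H X^h, IV-3 X^h Y, IV-4 X^H X^h, IV-5 X^H Y.
In this assignment every recorded phenotype matches its genotype and every non-founder's genotype is obtainable from its parents' genotypes, so the pedigree is consistent.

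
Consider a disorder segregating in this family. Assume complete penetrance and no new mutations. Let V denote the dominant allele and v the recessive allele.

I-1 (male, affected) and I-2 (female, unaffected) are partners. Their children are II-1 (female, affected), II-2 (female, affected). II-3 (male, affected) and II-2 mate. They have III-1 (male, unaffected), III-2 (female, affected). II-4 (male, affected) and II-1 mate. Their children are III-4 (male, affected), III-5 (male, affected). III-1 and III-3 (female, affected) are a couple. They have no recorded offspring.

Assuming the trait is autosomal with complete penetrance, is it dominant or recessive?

dominant

II-3 and II-2 are both affected yet have an unaffected child III-1. Under a recessive model two affected parents are homozygous and every child would be affected, so the trait cannot be recessive.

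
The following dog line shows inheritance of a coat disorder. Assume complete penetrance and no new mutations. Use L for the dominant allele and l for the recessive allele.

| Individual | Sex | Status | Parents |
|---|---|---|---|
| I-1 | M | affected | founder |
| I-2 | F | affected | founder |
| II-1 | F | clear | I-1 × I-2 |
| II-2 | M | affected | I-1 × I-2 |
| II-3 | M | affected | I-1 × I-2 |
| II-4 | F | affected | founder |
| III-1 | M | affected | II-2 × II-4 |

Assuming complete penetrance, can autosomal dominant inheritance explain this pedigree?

A consistent assignment under autosomal dominant exists: I-1 Ll, I-2 Ll, II-1 ll, II-2 LL, II-3 LL, II-4 LL, III-1 LL.
In this assignment every recorded phenotype matches its genotype and every non-founder's genotype is obtainable from its parents' genotypes, so the pedigree is consistent.

Yes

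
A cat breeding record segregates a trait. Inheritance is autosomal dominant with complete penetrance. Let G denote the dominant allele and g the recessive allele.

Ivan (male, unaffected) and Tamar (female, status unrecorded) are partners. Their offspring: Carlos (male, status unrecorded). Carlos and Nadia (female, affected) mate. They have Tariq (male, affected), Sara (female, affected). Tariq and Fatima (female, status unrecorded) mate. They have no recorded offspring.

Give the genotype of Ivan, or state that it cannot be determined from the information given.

Ivan is unaffected, so Ivan is gg.

gg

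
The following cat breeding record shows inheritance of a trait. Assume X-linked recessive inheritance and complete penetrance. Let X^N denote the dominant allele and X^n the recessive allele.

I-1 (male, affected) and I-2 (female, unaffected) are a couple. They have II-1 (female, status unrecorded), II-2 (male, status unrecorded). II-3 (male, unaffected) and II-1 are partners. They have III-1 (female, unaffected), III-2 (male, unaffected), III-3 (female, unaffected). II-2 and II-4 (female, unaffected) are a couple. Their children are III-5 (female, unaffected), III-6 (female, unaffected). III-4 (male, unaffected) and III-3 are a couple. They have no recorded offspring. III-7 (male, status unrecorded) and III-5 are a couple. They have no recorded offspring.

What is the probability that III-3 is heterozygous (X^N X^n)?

II-3 is unaffected, so II-3 is X^N Y.
II-1 passed N to III-2 (X^N Y) and received n from I-1 (X^n Y), so II-1 is X^N X^n.
Their cross gives offspring ratios 1/2 X^N X^N : 1/2 X^N X^n. Conditioning on III-3 being unaffected, P(X^N X^n) = 1/2 / 1 = 1/2.

1/2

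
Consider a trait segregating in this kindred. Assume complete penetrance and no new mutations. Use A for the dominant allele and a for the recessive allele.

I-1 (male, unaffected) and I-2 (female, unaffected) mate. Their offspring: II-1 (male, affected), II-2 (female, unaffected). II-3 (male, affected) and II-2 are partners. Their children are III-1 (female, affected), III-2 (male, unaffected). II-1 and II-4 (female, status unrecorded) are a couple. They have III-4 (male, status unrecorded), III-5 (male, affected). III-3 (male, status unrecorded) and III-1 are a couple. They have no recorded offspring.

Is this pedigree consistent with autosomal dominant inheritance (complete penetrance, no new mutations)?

No

Under autosomal dominant, II-1 (affected, male) cannot arise from I-1 (unaffected) × I-2 (unaffected).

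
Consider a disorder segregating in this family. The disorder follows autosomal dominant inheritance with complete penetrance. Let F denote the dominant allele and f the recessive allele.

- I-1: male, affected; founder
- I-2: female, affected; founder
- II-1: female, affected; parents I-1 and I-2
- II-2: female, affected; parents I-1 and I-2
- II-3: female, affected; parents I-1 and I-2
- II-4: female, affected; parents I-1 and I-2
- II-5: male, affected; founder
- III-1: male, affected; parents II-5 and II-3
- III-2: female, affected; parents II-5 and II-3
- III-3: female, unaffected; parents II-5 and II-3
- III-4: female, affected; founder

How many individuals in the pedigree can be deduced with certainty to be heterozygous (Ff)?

2

Obligate heterozygotes: II-3 is affected so carries F and passed f to III-3 (ff), so II-3 is Ff; II-5 is affected so carries F and passed f to III-3 (ff), so II-5 is Ff.
Every other individual is either homozygous by phenotype or has at least one consistent homozygous assignment, so the count is 2.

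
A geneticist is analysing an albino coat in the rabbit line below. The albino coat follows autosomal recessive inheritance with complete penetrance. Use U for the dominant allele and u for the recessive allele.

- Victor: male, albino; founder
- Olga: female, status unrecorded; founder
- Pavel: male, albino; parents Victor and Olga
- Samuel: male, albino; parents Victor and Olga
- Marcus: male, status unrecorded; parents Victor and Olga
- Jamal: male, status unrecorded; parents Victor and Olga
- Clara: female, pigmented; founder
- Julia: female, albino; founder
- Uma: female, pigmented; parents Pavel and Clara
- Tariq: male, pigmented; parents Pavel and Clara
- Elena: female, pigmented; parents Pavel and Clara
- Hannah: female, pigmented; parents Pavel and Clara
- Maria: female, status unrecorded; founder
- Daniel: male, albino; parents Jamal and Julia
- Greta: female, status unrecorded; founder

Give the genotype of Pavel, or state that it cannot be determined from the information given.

Pavel is albino, so Pavel is uu.

uu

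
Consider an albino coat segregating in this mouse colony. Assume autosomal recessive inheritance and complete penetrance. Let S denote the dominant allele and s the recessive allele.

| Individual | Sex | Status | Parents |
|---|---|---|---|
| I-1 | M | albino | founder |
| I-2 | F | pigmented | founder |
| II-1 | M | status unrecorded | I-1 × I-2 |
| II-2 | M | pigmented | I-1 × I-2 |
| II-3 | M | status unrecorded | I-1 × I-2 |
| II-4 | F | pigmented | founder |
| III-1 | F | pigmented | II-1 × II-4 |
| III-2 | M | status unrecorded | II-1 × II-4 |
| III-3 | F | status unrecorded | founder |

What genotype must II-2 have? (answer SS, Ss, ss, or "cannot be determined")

From phenotype alone, II-2 is SS or Ss.
II-2 is pigmented so carries S and received s from I-1 (ss), so II-2 is Ss.

Ss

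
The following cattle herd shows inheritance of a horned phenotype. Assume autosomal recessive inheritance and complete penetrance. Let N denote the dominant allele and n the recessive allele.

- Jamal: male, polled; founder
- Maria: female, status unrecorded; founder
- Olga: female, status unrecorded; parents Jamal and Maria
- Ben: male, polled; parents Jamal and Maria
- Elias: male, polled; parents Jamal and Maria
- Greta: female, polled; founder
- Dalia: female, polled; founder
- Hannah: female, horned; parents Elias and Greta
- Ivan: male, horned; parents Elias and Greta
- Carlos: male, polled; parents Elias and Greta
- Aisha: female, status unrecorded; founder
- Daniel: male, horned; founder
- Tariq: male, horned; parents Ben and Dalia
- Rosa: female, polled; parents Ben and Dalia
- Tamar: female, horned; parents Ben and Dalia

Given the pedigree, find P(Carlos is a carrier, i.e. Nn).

Elias is polled so carries N and passed n to Hannah (nn), so Elias is Nn.
Greta is polled so carries N and passed n to Hannah (nn), so Greta is Nn.
Their cross gives offspring ratios 1/4 NN : 1/2 Nn : 1/4 nn. Conditioning on Carlos being polled, P(Nn) = 1/2 / 3/4 = 2/3.

2/3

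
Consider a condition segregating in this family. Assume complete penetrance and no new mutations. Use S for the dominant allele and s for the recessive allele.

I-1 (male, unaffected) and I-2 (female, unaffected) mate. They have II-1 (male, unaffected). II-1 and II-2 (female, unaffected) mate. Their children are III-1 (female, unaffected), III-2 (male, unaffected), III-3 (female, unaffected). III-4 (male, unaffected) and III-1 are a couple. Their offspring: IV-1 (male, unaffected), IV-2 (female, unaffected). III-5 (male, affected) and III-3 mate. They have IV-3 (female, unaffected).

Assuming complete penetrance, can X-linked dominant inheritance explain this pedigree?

Under X-linked dominant, IV-3 (unaffected, female) cannot arise from III-5 (affected) × III-3 (unaffected).

No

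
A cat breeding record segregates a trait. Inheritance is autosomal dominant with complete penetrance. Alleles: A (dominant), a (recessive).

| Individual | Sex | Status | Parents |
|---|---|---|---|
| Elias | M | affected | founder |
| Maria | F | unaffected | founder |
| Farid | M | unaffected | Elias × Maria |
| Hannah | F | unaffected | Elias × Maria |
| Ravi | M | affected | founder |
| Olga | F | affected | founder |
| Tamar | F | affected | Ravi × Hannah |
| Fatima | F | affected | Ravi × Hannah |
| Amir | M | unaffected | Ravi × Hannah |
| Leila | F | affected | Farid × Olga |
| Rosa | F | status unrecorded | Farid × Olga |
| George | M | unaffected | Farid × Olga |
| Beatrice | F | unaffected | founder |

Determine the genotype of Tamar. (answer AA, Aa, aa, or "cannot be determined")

Aa

From phenotype alone, Tamar is AA or Aa.
Tamar is affected so carries A and received a from Hannah (aa), so Tamar is Aa.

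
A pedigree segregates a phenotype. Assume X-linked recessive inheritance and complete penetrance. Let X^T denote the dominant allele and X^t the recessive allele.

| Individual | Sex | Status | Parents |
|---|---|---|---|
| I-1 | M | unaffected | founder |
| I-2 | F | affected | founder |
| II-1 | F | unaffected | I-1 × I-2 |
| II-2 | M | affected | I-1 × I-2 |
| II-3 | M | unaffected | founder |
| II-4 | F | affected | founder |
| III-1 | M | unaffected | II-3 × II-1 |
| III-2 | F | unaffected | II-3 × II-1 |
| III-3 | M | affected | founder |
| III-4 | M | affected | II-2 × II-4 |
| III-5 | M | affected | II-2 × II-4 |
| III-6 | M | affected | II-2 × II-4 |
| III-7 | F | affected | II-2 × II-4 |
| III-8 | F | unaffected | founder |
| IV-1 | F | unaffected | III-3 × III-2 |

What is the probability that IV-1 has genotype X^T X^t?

IV-1 is unaffected so carries T and received t from III-3 (X^t Y), so IV-1 is X^T X^t, giving P(X^T X^t) = 1.

1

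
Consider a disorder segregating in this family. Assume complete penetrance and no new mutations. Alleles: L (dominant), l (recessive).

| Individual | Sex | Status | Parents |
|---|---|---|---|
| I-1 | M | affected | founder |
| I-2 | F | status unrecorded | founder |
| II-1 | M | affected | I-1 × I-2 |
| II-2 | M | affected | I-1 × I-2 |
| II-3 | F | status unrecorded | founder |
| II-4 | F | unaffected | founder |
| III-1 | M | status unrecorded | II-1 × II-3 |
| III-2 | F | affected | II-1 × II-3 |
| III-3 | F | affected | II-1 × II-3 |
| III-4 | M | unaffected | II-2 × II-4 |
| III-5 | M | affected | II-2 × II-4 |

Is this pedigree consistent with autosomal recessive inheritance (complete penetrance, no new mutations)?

Yes

A consistent assignment under autosomal recessive exists: I-1 ll, I-2 Ll, II-1 ll, II-2 ll, II-3 Ll, II-4 Ll, III-1 Ll, III-2 ll, III-3 ll, III-4 Ll, III-5 ll.
In this assignment every recorded phenotype matches its genotype and every non-founder's genotype is obtainable from its parents' genotypes, so the pedigree is consistent.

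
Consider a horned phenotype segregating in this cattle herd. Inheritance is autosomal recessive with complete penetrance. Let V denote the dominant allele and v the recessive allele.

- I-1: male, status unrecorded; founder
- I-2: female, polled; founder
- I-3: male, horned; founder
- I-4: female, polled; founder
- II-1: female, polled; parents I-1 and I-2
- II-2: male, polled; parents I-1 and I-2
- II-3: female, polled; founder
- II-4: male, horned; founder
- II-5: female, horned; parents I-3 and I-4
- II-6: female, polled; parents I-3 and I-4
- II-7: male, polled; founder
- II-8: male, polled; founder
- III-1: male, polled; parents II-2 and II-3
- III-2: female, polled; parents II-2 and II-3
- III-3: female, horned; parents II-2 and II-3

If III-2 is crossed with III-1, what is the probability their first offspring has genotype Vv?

4/9

II-2 is polled so carries V and passed v to III-3 (vv), so II-2 is Vv.
II-3 is polled so carries V and passed v to III-3 (vv), so II-3 is Vv.
III-2 is a polled offspring of II-2 (Vv) × II-3 (Vv), whose cross gives 1/4 VV : 1/2 Vv : 1/4 vv; conditioning on being polled, III-2 is VV with probability 1/3, Vv with probability 2/3.
III-1 is a polled offspring of II-2 (Vv) × II-3 (Vv), whose cross gives 1/4 VV : 1/2 Vv : 1/4 vv; conditioning on being polled, III-1 is VV with probability 1/3, Vv with probability 2/3.
Summing over parental genotype combinations, P(offspring has genotype Vv) = 2/9·1/2 + 2/9·1/2 + 4/9·1/2 = 4/9.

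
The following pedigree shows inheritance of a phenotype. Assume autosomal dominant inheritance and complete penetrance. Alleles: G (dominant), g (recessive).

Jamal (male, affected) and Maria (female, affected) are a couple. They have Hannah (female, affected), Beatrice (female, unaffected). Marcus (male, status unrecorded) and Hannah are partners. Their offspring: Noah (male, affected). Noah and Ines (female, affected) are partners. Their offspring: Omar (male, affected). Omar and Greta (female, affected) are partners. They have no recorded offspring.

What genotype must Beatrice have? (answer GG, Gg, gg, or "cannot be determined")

Beatrice is unaffected, so Beatrice is gg.

gg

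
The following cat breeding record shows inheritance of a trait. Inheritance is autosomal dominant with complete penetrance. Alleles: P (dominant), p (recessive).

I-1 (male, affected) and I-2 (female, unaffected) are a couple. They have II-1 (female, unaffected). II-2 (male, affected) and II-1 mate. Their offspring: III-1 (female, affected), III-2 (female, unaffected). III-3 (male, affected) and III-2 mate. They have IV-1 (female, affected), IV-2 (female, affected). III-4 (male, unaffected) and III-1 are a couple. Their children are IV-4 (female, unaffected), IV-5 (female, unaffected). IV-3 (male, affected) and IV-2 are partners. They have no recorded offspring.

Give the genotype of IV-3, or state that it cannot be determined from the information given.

cannot be determined

IV-3's phenotype allows PP or Pp, and no parent or child forces a single allele at both positions; consistent genotype assignments exist with IV-3 as PP or Pp.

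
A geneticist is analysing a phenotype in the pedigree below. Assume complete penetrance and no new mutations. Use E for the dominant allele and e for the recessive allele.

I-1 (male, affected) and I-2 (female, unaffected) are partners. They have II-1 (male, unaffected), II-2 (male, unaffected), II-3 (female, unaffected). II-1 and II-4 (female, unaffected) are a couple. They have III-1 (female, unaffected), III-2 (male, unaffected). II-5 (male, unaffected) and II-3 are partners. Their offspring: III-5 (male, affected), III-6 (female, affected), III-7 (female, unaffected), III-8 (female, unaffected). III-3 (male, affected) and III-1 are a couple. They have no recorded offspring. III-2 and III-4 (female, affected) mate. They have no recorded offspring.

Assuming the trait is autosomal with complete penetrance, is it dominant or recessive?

II-5 and II-3 are both unaffected yet have an affected child III-5. Under dominance, an affected child requires at least one affected parent, so the trait cannot be dominant.

recessive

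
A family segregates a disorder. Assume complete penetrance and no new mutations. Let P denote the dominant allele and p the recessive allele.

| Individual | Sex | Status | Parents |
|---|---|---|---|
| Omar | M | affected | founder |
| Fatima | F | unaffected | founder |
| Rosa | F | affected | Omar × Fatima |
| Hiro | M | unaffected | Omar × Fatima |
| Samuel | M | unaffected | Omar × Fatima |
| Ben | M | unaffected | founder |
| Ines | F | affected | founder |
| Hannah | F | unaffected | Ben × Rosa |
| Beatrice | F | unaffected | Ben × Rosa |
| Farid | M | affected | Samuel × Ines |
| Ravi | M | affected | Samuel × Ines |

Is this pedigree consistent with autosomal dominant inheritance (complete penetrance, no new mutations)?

A consistent assignment under autosomal dominant exists: Omar Pp, Fatima pp, Rosa Pp, Hiro pp, Samuel pp, Ben pp, Ines PP, Hannah pp, Beatrice pp, Farid Pp, Ravi Pp.
In this assignment every recorded phenotype matches its genotype and every non-founder's genotype is obtainable from its parents' genotypes, so the pedigree is consistent.

Yes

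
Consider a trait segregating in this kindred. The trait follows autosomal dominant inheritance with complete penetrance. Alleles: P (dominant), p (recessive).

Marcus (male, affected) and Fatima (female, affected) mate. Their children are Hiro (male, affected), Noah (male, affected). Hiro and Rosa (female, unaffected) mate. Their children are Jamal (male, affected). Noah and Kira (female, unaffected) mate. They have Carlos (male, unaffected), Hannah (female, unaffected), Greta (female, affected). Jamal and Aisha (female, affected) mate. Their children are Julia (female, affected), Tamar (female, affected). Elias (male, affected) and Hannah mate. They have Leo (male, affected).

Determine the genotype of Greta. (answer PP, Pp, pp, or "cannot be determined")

Pp

From phenotype alone, Greta is PP or Pp.
Greta is affected so carries P and received p from Kira (pp), so Greta is Pp.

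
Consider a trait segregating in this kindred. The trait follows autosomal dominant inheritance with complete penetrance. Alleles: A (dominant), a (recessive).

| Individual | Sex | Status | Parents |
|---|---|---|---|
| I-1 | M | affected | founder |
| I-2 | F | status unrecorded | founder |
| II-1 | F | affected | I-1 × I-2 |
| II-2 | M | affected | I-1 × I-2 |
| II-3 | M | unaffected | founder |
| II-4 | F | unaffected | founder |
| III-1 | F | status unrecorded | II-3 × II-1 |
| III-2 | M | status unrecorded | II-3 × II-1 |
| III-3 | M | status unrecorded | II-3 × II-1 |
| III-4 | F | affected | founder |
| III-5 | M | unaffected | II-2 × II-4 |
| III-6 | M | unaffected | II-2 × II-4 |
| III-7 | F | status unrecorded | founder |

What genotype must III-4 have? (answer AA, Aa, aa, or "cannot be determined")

cannot be determined

III-4's phenotype allows AA or Aa, and no parent or child forces a single allele at both positions; consistent genotype assignments exist with III-4 as AA or Aa.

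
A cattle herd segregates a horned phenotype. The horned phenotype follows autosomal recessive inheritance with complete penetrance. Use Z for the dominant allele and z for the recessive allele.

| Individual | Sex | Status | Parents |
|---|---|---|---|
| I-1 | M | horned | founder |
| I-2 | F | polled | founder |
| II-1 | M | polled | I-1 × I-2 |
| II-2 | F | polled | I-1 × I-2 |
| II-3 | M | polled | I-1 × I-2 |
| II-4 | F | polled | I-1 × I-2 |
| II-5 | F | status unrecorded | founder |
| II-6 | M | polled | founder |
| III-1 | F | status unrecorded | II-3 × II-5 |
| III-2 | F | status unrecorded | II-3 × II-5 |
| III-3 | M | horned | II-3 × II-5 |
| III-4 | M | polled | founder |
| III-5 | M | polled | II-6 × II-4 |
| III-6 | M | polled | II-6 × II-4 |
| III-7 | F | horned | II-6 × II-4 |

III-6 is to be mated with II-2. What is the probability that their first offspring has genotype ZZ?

II-6 is polled so carries Z and passed z to III-7 (zz), so II-6 is Zz.
II-4 is polled so carries Z and received z from I-1 (zz), so II-4 is Zz.
III-6 is a polled offspring of II-6 (Zz) × II-4 (Zz), whose cross gives 1/4 ZZ : 1/2 Zz : 1/4 zz; conditioning on being polled, III-6 is ZZ with probability 1/3, Zz with probability 2/3.
II-2 is polled so carries Z and received z from I-1 (zz), so II-2 is Zz.
Summing over parental genotype combinations, P(offspring has genotype ZZ) = 1/3·1/2 + 2/3·1/4 = 1/3.

1/3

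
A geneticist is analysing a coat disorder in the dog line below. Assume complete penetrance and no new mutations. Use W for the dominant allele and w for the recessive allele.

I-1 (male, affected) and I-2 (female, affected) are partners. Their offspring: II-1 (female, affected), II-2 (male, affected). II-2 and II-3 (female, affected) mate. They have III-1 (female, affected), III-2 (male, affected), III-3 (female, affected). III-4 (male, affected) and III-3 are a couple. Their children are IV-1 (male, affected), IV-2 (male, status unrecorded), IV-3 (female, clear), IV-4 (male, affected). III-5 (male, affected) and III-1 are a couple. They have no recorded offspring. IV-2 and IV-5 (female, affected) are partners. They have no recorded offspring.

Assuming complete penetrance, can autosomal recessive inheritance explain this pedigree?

Under autosomal recessive, IV-3 (clear, female) cannot arise from III-4 (affected) × III-3 (affected).

No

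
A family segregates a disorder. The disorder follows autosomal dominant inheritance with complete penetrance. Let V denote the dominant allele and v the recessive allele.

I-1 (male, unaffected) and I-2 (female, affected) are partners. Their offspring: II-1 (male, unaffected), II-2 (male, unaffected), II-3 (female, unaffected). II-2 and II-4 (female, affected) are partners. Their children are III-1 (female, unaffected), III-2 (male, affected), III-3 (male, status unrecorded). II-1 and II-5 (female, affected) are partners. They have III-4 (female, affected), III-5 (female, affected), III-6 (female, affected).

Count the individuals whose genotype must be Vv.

6

Obligate heterozygotes: I-2 is affected so carries V and passed v to II-1 (vv), so I-2 is Vv; II-4 is affected so carries V and passed v to III-1 (vv), so II-4 is Vv; III-2 is affected so carries V and received v from II-2 (vv), so III-2 is Vv; III-4 is affected so carries V and received v from II-1 (vv), so III-4 is Vv; III-5 is affected so carries V and received v from II-1 (vv), so III-5 is Vv; III-6 is affected so carries V and received v from II-1 (vv), so III-6 is Vv.
Every other individual is either homozygous by phenotype or has at least one consistent homozygous assignment, so the count is 6.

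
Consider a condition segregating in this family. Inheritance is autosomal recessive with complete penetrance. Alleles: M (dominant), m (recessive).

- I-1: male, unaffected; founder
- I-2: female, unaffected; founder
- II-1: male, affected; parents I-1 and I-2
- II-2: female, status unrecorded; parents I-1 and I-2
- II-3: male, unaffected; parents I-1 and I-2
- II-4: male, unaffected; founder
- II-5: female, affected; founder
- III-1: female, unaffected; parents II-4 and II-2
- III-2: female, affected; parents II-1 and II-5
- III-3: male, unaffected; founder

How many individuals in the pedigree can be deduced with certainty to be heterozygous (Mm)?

2

Obligate heterozygotes: I-1 is unaffected so carries M and passed m to II-1 (mm), so I-1 is Mm; I-2 is unaffected so carries M and passed m to II-1 (mm), so I-2 is Mm.
Every other individual is either homozygous by phenotype or has at least one consistent homozygous assignment, so the count is 2.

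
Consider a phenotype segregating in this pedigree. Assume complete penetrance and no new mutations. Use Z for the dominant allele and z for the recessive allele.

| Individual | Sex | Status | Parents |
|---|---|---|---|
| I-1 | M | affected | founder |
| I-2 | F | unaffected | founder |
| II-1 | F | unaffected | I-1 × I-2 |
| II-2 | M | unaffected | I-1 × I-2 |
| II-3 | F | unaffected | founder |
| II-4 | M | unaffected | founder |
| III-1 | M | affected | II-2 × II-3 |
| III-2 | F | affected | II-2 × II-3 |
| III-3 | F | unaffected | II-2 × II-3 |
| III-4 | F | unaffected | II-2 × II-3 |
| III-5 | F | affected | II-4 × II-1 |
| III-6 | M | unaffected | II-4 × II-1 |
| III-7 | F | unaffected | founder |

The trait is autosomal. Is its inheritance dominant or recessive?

recessive

II-2 and II-3 are both unaffected yet have an affected child III-1. Under dominance, an affected child requires at least one affected parent, so the trait cannot be dominant.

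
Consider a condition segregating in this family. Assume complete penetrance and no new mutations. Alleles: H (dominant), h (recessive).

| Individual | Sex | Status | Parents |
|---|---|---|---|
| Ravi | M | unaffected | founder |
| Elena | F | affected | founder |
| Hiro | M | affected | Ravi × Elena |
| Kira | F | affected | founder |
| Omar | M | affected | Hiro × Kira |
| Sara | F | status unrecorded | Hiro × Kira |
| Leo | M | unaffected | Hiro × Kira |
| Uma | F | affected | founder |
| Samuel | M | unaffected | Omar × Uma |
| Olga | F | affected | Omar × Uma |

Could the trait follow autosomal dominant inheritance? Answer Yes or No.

Yes

A consistent assignment under autosomal dominant exists: Ravi hh, Elena HH, Hiro Hh, Kira Hh, Omar Hh, Sara HH, Leo hh, Uma Hh, Samuel hh, Olga HH.
In this assignment every recorded phenotype matches its genotype and every non-founder's genotype is obtainable from its parents' genotypes, so the pedigree is consistent.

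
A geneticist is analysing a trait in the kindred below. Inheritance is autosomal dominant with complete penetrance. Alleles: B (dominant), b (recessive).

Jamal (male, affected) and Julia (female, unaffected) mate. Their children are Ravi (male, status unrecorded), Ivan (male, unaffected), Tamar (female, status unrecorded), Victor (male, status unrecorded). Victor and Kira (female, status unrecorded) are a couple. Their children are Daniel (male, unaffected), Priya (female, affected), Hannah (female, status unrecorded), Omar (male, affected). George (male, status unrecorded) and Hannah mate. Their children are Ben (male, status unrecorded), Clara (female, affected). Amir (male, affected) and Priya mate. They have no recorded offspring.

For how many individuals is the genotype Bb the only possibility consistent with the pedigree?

1

Obligate heterozygotes: Jamal is affected so carries B and passed b to Ivan (bb), so Jamal is Bb.
Every other individual is either homozygous by phenotype or has at least one consistent homozygous assignment, so the count is 1.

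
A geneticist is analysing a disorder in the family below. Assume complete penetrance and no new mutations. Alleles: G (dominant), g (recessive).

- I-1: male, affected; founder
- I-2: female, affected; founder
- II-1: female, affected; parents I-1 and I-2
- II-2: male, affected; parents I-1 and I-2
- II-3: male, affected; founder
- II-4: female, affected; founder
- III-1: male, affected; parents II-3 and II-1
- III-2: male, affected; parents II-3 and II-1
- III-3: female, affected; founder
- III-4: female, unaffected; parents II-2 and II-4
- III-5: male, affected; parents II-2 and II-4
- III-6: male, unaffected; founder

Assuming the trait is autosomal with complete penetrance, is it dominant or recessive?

II-2 and II-4 are both affected yet have an unaffected child III-4. Under a recessive model two affected parents are homozygous and every child would be affected, so the trait cannot be recessive.

dominant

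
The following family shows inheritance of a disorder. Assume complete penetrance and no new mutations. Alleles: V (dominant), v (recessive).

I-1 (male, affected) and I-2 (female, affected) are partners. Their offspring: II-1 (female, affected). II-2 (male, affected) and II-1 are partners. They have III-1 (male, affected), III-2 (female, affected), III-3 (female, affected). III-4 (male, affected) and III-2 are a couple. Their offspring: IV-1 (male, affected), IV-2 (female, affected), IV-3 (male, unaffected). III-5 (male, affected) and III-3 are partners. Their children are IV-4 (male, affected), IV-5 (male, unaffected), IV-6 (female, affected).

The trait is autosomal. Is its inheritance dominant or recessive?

III-4 and III-2 are both affected yet have an unaffected child IV-3. Under a recessive model two affected parents are homozygous and every child would be affected, so the trait cannot be recessive.

dominant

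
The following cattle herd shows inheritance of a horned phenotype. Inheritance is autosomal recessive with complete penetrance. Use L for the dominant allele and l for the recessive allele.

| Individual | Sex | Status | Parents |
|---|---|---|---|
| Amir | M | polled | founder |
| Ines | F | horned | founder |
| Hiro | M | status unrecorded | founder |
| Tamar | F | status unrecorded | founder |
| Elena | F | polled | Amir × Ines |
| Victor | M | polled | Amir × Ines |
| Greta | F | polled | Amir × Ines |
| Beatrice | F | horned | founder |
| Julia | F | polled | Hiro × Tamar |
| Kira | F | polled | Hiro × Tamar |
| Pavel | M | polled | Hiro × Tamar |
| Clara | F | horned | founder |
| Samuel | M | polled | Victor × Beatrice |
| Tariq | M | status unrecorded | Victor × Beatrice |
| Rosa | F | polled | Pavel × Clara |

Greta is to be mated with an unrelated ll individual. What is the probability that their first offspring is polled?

1/2

Greta is polled so carries L and received l from Ines (ll), so Greta is Ll.
The cross gives 1/2 Ll : 1/2 ll, so P(offspring is polled) = 1/2.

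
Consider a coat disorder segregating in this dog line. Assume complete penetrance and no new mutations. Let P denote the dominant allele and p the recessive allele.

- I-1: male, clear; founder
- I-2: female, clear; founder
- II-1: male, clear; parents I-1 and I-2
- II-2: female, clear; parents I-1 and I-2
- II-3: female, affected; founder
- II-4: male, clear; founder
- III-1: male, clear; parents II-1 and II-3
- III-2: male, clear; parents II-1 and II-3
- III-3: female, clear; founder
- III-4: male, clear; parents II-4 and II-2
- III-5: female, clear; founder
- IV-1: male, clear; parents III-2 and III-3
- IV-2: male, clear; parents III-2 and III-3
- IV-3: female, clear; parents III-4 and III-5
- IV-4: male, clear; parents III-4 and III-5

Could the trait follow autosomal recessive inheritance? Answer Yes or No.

Yes

A consistent assignment under autosomal recessive exists: I-1 PP, I-2 PP, II-1 PP, II-2 PP, II-3 pp, II-4 PP, III-1 Pp, III-2 Pp, III-3 PP, III-4 PP, III-5 PP, IV-1 PP, IV-2 PP, IV-3 PP, IV-4 PP.
In this assignment every recorded phenotype matches its genotype and every non-founder's genotype is obtainable from its parents' genotypes, so the pedigree is consistent.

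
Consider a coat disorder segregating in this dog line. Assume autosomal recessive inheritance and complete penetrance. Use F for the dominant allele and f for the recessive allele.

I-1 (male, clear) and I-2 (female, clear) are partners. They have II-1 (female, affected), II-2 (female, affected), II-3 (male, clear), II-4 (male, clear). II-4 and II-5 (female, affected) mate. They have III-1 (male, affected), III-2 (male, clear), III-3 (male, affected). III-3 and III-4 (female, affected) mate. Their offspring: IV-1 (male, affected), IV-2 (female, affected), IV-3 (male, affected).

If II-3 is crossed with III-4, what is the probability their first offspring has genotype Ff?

I-1 is clear so carries F and passed f to II-1 (ff), so I-1 is Ff.
I-2 is clear so carries F and passed f to II-1 (ff), so I-2 is Ff.
II-3 is a clear offspring of I-1 (Ff) × I-2 (Ff), whose cross gives 1/4 FF : 1/2 Ff : 1/4 ff; conditioning on being clear, II-3 is FF with probability 1/3, Ff with probability 2/3.
III-4 is affected, so III-4 is ff.
Summing over parental genotype combinations, P(offspring has genotype Ff) = 1/3·1 + 2/3·1/2 = 2/3.

2/3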